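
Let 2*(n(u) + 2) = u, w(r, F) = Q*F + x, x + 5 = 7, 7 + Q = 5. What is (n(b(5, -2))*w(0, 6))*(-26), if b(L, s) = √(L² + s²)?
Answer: -520 + 130*√29 ≈ 180.07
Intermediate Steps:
Q = -2 (Q = -7 + 5 = -2)
x = 2 (x = -5 + 7 = 2)
w(r, F) = 2 - 2*F (w(r, F) = -2*F + 2 = 2 - 2*F)
n(u) = -2 + u/2
(n(b(5, -2))*w(0, 6))*(-26) = ((-2 + √(5² + (-2)²)/2)*(2 - 2*6))*(-26) = ((-2 + √(25 + 4)/2)*(2 - 12))*(-26) = ((-2 + √29/2)*(-10))*(-26) = (20 - 5*√29)*(-26) = -520 + 130*√29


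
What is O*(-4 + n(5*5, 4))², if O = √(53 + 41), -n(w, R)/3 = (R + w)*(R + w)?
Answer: 6385729*√94 ≈ 6.1912e+7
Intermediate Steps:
n(w, R) = -3*(R + w)² (n(w, R) = -3*(R + w)*(R + w) = -3*(R + w)²)
O = √94 ≈ 9.6954
O*(-4 + n(5*5, 4))² = √94*(-4 - 3*(4 + 5*5)²)² = √94*(-4 - 3*(4 + 25)²)² = √94*(-4 - 3*29²)² = √94*(-4 - 3*841)² = √94*(-4 - 2523)² = √94*(-2527)² = √94*6385729 = 6385729*√94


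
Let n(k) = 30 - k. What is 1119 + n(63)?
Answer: 1086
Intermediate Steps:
1119 + n(63) = 1119 + (30 - 1*63) = 1119 + (30 - 63) = 1119 - 33 = 1086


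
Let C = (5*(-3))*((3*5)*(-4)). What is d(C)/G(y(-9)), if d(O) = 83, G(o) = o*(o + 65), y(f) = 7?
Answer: 83/504 ≈ 0.16468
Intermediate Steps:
G(o) = o*(65 + o)
C = 900 (C = -225*(-4) = -15*(-60) = 900)
d(C)/G(y(-9)) = 83/((7*(65 + 7))) = 83/((7*72)) = 83/504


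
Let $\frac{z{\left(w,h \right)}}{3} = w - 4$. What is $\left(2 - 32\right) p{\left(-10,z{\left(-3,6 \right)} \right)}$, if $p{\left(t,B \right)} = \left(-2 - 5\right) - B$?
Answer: $-420$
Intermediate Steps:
$z{\left(w,h \right)} = -12 + 3 w$ ($z{\left(w,h \right)} = 3 \left(w - 4\right) = 3 \left(-4 + w\right) = -12 + 3 w$)
$p{\left(t,B \right)} = -7 - B$
$\left(2 - 32\right) p{\left(-10,z{\left(-3,6 \right)} \right)} = \left(2 - 32\right) \left(-7 - \left(-12 + 3 \left(-3\right)\right)\right) = - 30 \left(-7 - \left(-12 - 9\right)\right) = - 30 \left(-7 - -21\right) = - 30 \left(-7 + 21\right) = \left(-30\right) 14 = -420$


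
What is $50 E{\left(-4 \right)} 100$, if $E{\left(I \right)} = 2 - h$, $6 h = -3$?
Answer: $12500$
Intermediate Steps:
$h = - \frac{1}{2}$ ($h = \frac{1}{6} \left(-3\right) = - \frac{1}{2} \approx -0.5$)
$E{\left(I \right)} = \frac{5}{2}$ ($E{\left(I \right)} = 2 - - \frac{1}{2} = 2 + \frac{1}{2} = \frac{5}{2}$)
$50 E{\left(-4 \right)} 100 = 50 \cdot \frac{5}{2} \cdot 100 = 125 \cdot 100 = 12500$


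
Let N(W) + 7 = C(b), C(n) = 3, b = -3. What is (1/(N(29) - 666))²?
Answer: 1/448900 ≈ 2.2277e-6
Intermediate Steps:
N(W) = -4 (N(W) = -7 + 3 = -4)
(1/(N(29) - 666))² = (1/(-4 - 666))² = (1/(-670))² = (-1/670)² = 1/448900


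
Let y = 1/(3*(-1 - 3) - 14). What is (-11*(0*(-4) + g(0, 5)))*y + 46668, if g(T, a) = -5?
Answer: 1213313/26 ≈ 46666.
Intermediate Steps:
y = -1/26 (y = 1/(3*(-4) - 14) = 1/(-12 - 14) = 1/(-26) = -1/26 ≈ -0.038462)
(-11*(0*(-4) + g(0, 5)))*y + 46668 = -11*(0*(-4) - 5)*(-1/26) + 46668 = -11*(0 - 5)*(-1/26) + 46668 = -11*(-5)*(-1/26) + 46668 = 55*(-1/26) + 46668 = -55/26 + 46668 = 1213313/26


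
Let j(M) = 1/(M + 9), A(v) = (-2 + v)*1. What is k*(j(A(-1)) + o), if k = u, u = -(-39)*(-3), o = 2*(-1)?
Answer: 429/2 ≈ 214.50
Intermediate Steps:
A(v) = -2 + v
o = -2
u = -117 (u = -13*9 = -117)
k = -117
j(M) = 1/(9 + M)
k*(j(A(-1)) + o) = -117*(1/(9 + (-2 - 1)) - 2) = -117*(1/(9 - 3) - 2) = -117*(1/6 - 2) = -117*(-11/6) = 429/2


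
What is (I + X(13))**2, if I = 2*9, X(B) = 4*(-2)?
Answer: 100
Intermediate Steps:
X(B) = -8
I = 18
(I + X(13))**2 = (18 - 8)**2 = 10**2 = 100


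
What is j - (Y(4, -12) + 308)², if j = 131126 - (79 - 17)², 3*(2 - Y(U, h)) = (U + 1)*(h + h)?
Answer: 4782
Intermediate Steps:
Y(U, h) = 2 - 2*h*(1 + U)/3 (Y(U, h) = 2 - (U + 1)*(h + h)/3 = 2 - (1 + U)*2*h/3 = 2 - 2*h*(1 + U)/3)
j = 127282 (j = 131126 - 1*62² = 131126 - 1*3844 = 131126 - 3844 = 127282)
j - (Y(4, -12) + 308)² = 127282 - ((2 - ⅔*(-12) - ⅔*4*(-12)) + 308)² = 127282 - ((2 + 8 + 32) + 308)² = 127282 - (42 + 308)² = 127282 - 1*350² = 127282 - 1*122500 = 127282 - 122500 = 4782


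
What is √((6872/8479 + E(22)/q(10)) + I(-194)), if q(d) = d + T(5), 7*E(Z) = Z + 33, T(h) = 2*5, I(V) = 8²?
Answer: √918787585709/118706 ≈ 8.0749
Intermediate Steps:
I(V) = 64
T(h) = 10
E(Z) = 33/7 + Z/7 (E(Z) = (Z + 33)/7 = (33 + Z)/7 = 33/7 + Z/7)
q(d) = 10 + d (q(d) = d + 10 = 10 + d)
√((6872/8479 + E(22)/q(10)) + I(-194)) = √((6872/8479 + (33/7 + (⅐)*22)/(10 + 10)) + 64) = √((6872*(1/8479) + (33/7 + 22/7)/20) + 64) = √((6872/8479 + (55/7)*(1/20)) + 64) = √((6872/8479 + 11/28) + 64) = √(285685/237412 + 64) = √(15480053/237412) = √918787585709/118706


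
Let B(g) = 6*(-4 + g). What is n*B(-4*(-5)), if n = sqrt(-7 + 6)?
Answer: 96*I ≈ 96.0*I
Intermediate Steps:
n = I (n = sqrt(-1) = I ≈ 1.0*I)
B(g) = -24 + 6*g
n*B(-4*(-5)) = I*(-24 + 6*(-4*(-5))) = I*(-24 + 6*(-1*(-20))) = I*(-24 + 6*20) = I*(-24 + 120) = I*96 = 96*I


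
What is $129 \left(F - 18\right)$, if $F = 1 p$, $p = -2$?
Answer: $-2580$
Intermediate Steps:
$F = -2$ ($F = 1 \left(-2\right) = -2$)
$129 \left(F - 18\right) = 129 \left(-2 - 18\right) = 129 \left(-20\right) = -2580$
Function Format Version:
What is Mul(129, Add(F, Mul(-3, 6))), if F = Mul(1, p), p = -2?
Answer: -2580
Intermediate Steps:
F = -2 (F = Mul(1, -2) = -2)
Mul(129, Add(F, Mul(-3, 6))) = Mul(129, Add(-2, Mul(-3, 6))) = Mul(129, Add(-2, -18)) = Mul(129, -20) = -2580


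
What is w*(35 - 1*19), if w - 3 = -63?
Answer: -960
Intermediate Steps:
w = -60 (w = 3 - 63 = -60)
w*(35 - 1*19) = -60*(35 - 1*19) = -60*(35 - 19) = -60*16 = -960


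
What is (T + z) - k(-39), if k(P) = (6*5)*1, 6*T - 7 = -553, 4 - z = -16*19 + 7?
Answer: 180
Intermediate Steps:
z = 301 (z = 4 - (-16*19 + 7) = 4 - (-304 + 7) = 4 - 1*(-297) = 4 + 297 = 301)
T = -91 (T = 7/6 + (1/6)*(-553) = 7/6 - 553/6 = -91)
k(P) = 30 (k(P) = 30*1 = 30)
(T + z) - k(-39) = (-91 + 301) - 1*30 = 210 - 30 = 180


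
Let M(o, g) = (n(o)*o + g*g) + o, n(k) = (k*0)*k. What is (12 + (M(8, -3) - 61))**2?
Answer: 1024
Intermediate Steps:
n(k) = 0 (n(k) = 0*k = 0)
M(o, g) = o + g**2 (M(o, g) = (0*o + g*g) + o = (0 + g**2) + o = g**2 + o = o + g**2)
(12 + (M(8, -3) - 61))**2 = (12 + ((8 + (-3)**2) - 61))**2 = (12 + ((8 + 9) - 61))**2 = (12 + (17 - 61))**2 = (12 - 44)**2 = (-32)**2 = 1024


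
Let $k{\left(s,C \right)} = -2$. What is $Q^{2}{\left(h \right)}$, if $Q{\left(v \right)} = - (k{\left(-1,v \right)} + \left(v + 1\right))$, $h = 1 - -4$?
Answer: $16$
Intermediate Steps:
$h = 5$ ($h = 1 + 4 = 5$)
$Q{\left(v \right)} = 1 - v$ ($Q{\left(v \right)} = - (-2 + \left(v + 1\right)) = - (-2 + \left(1 + v\right)) = - (-1 + v) = 1 - v$)
$Q^{2}{\left(h \right)} = \left(1 - 5\right)^{2} = \left(-4\right)^{2} = 16$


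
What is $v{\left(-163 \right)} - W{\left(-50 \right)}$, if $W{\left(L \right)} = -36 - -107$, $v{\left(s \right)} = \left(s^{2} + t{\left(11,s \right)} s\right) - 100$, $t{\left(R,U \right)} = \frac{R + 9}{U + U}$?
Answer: $26408$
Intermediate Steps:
$t{\left(R,U \right)} = \frac{9 + R}{2 U}$
$v{\left(s \right)} = -90 + s^{2}$ ($v{\left(s \right)} = \left(s^{2} + \frac{9 + 11}{2 s} s\right) - 100 = \left(s^{2} + \frac{1}{2} \frac{1}{s} 20 s\right) - 100 = \left(s^{2} + \frac{10}{s} s\right) - 100 = \left(s^{2} + 10\right) - 100 = \left(10 + s^{2}\right) - 100 = -90 + s^{2}$)
$W{\left(L \right)} = 71$ ($W{\left(L \right)} = -36 + 107 = 71$)
$v{\left(-163 \right)} - W{\left(-50 \right)} = \left(-90 + \left(-163\right)^{2}\right) - 71 = \left(-90 + 26569\right) - 71 = 26479 - 71 = 26408$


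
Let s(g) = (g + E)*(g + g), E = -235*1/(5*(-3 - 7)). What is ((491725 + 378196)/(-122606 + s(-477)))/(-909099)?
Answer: -4349605/1490777813259 ≈ -2.9177e-6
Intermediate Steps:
E = 47/10 (E = -235/(5*(-10)) = -235/(-50) = -235*(-1/50) = 47/10 ≈ 4.7000)
s(g) = 2*g*(47/10 + g) (s(g) = (g + 47/10)*(g + g) = (47/10 + g)*(2*g) = 2*g*(47/10 + g))
((491725 + 378196)/(-122606 + s(-477)))/(-909099) = ((491725 + 378196)/(-122606 + (⅕)*(-477)*(47 + 10*(-477))))/(-909099) = (869921/(-122606 + (⅕)*(-477)*(47 - 4770)))*(-1/909099) = (869921/(-122606 + (⅕)*(-477)*(-4723)))*(-1/909099) = (869921/(-122606 + 2252871/5))*(-1/909099) = (869921/(1639841/5))*(-1/909099) = (869921*(5/1639841))*(-1/909099) = (4349605/1639841)*(-1/909099) = -4349605/1490777813259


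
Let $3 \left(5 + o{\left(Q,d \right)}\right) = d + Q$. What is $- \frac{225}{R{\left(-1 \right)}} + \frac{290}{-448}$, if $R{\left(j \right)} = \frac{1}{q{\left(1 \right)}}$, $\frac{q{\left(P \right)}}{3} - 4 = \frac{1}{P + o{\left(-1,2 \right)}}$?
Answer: $- \frac{6200795}{2464} \approx -2516.6$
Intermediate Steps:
$o{\left(Q,d \right)} = -5 + \frac{Q}{3} + \frac{d}{3}$ ($o{\left(Q,d \right)} = -5 + \frac{d + Q}{3} = -5 + \frac{Q + d}{3} = -5 + \left(\frac{Q}{3} + \frac{d}{3}\right) = -5 + \frac{Q}{3} + \frac{d}{3}$)
$q{\left(P \right)} = 12 + \frac{3}{- \frac{14}{3} + P}$ ($q{\left(P \right)} = 12 + \frac{3}{P + \left(-5 + \frac{1}{3} \left(-1\right) + \frac{1}{3} \cdot 2\right)} = 12 + \frac{3}{P - \frac{14}{3}} = 12 + \frac{3}{- \frac{14}{3} + P}$)
$R{\left(j \right)} = \frac{11}{123}$ ($R{\left(j \right)} = \frac{1}{3 \frac{1}{-14 + 3 \cdot 1} \left(-53 + 12 \cdot 1\right)} = \frac{1}{3 \frac{1}{-14 + 3} \left(-53 + 12\right)} = \frac{1}{3 \frac{1}{-11} \left(-41\right)} = \frac{1}{3 \left(- \frac{1}{11}\right) \left(-41\right)} = \frac{1}{\frac{123}{11}} = \frac{11}{123}$)
$- \frac{225}{R{\left(-1 \right)}} + \frac{290}{-448} = - \frac{225}{\frac{11}{123}} + \frac{290}{-448} = \left(-225\right) \frac{123}{11} + 290 \left(- \frac{1}{448}\right) = - \frac{27675}{11} - \frac{145}{224} = - \frac{6200795}{2464}$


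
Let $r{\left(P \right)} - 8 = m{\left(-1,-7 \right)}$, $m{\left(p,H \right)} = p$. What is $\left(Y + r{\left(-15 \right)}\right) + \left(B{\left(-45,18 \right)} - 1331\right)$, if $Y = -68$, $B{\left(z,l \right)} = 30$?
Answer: $-1362$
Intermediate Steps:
$r{\left(P \right)} = 7$ ($r{\left(P \right)} = 8 - 1 = 7$)
$\left(Y + r{\left(-15 \right)}\right) + \left(B{\left(-45,18 \right)} - 1331\right) = \left(-68 + 7\right) + \left(30 - 1331\right) = -61 - 1301 = -1362$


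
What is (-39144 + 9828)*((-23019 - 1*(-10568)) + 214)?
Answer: 358739892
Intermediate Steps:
(-39144 + 9828)*((-23019 - 1*(-10568)) + 214) = -29316*((-23019 + 10568) + 214) = -29316*(-12451 + 214) = -29316*(-12237) = 358739892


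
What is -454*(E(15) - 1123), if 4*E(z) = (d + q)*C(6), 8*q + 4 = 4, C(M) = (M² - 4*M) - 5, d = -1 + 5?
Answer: 506664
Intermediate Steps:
d = 4
C(M) = -5 + M² - 4*M
q = 0 (q = -½ + (⅛)*4 = -½ + ½ = 0)
E(z) = 7 (E(z) = ((4 + 0)*(-5 + 6² - 4*6))/4 = (4*(-5 + 36 - 24))/4 = (4*7)/4 = (¼)*28 = 7)
-454*(E(15) - 1123) = -454*(7 - 1123) = -454*(-1116) = 506664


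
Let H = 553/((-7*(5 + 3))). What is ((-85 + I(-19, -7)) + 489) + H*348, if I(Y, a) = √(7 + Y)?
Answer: -6065/2 + 2*I*√3 ≈ -3032.5 + 3.4641*I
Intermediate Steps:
H = -79/8 (H = 553/((-7*8)) = 553/(-56) = 553*(-1/56) = -79/8 ≈ -9.8750)
((-85 + I(-19, -7)) + 489) + H*348 = ((-85 + √(7 - 19)) + 489) - 79/8*348 = ((-85 + √(-12)) + 489) - 6873/2 = ((-85 + 2*I*√3) + 489) - 6873/2 = (404 + 2*I*√3) - 6873/2 = -6065/2 + 2*I*√3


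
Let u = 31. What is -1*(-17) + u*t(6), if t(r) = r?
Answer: 203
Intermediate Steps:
-1*(-17) + u*t(6) = -1*(-17) + 31*6 = 17 + 186 = 203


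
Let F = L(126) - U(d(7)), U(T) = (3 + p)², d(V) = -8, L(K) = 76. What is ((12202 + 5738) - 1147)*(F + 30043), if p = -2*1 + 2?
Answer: 505637230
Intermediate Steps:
p = 0 (p = -2 + 2 = 0)
U(T) = 9 (U(T) = (3 + 0)² = 3² = 9)
F = 67 (F = 76 - 1*9 = 76 - 9 = 67)
((12202 + 5738) - 1147)*(F + 30043) = ((12202 + 5738) - 1147)*(67 + 30043) = (17940 - 1147)*30110 = 16793*30110 = 505637230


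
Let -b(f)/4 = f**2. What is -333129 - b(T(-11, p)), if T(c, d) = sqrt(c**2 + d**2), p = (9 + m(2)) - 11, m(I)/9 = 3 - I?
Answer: -332449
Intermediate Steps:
m(I) = 27 - 9*I (m(I) = 9*(3 - I) = 27 - 9*I)
p = 7 (p = (9 + (27 - 9*2)) - 11 = (9 + (27 - 18)) - 11 = (9 + 9) - 11 = 18 - 11 = 7)
b(f) = -4*f**2
-333129 - b(T(-11, p)) = -333129 - (-4)*(sqrt((-11)**2 + 7**2))**2 = -333129 - (-4)*(sqrt(121 + 49))**2 = -333129 - (-4)*(sqrt(170))**2 = -333129 - (-4)*170 = -333129 - 1*(-680) = -333129 + 680 = -332449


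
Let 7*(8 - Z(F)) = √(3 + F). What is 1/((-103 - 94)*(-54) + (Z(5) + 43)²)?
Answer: 31787231/420832262593 + 69972*√2/420832262593 ≈ 7.5769e-5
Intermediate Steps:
Z(F) = 8 - √(3 + F)/7
1/((-103 - 94)*(-54) + (Z(5) + 43)²) = 1/((-103 - 94)*(-54) + ((8 - √(3 + 5)/7) + 43)²) = 1/(-197*(-54) + ((8 - 2*√2/7) + 43)²) = 1/(10638 + ((8 - 2*√2/7) + 43)²) = 1/(10638 + (51 - 2*√2/7)²)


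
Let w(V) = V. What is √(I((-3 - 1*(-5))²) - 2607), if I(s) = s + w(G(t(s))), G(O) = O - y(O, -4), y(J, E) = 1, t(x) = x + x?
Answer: 2*I*√649 ≈ 50.951*I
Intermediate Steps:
t(x) = 2*x
G(O) = -1 + O (G(O) = O - 1*1 = O - 1 = -1 + O)
I(s) = -1 + 3*s (I(s) = s + (-1 + 2*s) = -1 + 3*s)
√(I((-3 - 1*(-5))²) - 2607) = √((-1 + 3*(-3 - 1*(-5))²) - 2607) = √((-1 + 3*(-3 + 5)²) - 2607) = √((-1 + 3*2²) - 2607) = √((-1 + 3*4) - 2607) = √((-1 + 12) - 2607) = √(11 - 2607) = √(-2596) = 2*I*√649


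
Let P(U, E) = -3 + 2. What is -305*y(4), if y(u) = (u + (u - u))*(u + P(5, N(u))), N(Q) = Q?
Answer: -3660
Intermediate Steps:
P(U, E) = -1
y(u) = u*(-1 + u) (y(u) = (u + (u - u))*(u - 1) = (u + 0)*(-1 + u) = u*(-1 + u))
-305*y(4) = -1220*(-1 + 4) = -1220*3 = -305*12 = -3660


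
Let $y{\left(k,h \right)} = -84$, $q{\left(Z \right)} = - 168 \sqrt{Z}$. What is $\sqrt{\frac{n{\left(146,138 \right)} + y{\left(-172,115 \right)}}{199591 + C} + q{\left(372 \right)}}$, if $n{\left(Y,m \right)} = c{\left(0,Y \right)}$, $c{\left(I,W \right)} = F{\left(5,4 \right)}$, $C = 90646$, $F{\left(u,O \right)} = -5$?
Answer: $\frac{\sqrt{-25831093 - 28303805432784 \sqrt{93}}}{290237} \approx 56.923 i$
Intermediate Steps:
$c{\left(I,W \right)} = -5$
$n{\left(Y,m \right)} = -5$
$\sqrt{\frac{n{\left(146,138 \right)} + y{\left(-172,115 \right)}}{199591 + C} + q{\left(372 \right)}} = \sqrt{\frac{-5 - 84}{199591 + 90646} - 168 \sqrt{372}} = \sqrt{- \frac{89}{290237} - 168 \cdot 2 \sqrt{93}} = \sqrt{\left(-89\right) \frac{1}{290237} - 336 \sqrt{93}} = \sqrt{- \frac{89}{290237} - 336 \sqrt{93}}$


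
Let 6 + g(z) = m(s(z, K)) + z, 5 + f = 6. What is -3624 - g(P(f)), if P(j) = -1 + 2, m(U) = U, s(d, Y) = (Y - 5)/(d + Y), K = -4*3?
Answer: -39826/11 ≈ -3620.5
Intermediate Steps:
f = 1 (f = -5 + 6 = 1)
K = -12
s(d, Y) = (-5 + Y)/(Y + d)
P(j) = 1
g(z) = -6 + z - 17/(-12 + z) (g(z) = -6 + ((-5 - 12)/(-12 + z) + z) = -6 + (-17/(-12 + z) + z) = -6 + (z - 17/(-12 + z)) = -6 + z - 17/(-12 + z))
-3624 - g(P(f)) = -3624 - (-17 + (-12 + 1)*(-6 + 1))/(-12 + 1) = -3624 - (-17 - 11*(-5))/(-11) = -3624 - (-1)*(-17 + 55)/11 = -3624 - (-1)*38/11 = -3624 - 1*(-38/11) = -3624 + 38/11 = -39826/11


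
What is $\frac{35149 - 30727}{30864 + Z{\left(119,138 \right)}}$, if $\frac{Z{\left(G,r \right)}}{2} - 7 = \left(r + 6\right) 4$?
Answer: $\frac{2211}{16015} \approx 0.13806$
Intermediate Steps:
$Z{\left(G,r \right)} = 62 + 8 r$ ($Z{\left(G,r \right)} = 14 + 2 \left(r + 6\right) 4 = 14 + 2 \left(6 + r\right) 4 = 14 + 2 \left(24 + 4 r\right) = 14 + \left(48 + 8 r\right) = 62 + 8 r$)
$\frac{35149 - 30727}{30864 + Z{\left(119,138 \right)}} = \frac{35149 - 30727}{30864 + \left(62 + 8 \cdot 138\right)} = \frac{4422}{30864 + \left(62 + 1104\right)} = \frac{4422}{30864 + 1166} = \frac{4422}{32030} = 4422 \cdot \frac{1}{32030} = \frac{2211}{16015}$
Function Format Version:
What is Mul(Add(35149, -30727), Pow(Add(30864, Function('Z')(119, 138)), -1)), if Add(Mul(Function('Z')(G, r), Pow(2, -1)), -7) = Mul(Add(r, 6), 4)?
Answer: Rational(2211, 16015) ≈ 0.13806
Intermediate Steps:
Function('Z')(G, r) = Add(62, Mul(8, r)) (Function('Z')(G, r) = Add(14, Mul(2, Mul(Add(r, 6), 4))) = Add(14, Mul(2, Mul(Add(6, r), 4))) = Add(14, Mul(2, Add(24, Mul(4, r)))) = Add(14, Add(48, Mul(8, r))) = Add(62, Mul(8, r)))
Mul(Add(35149, -30727), Pow(Add(30864, Function('Z')(119, 138)), -1)) = Mul(Add(35149, -30727), Pow(Add(30864, Add(62, Mul(8, 138))), -1)) = Mul(4422, Pow(Add(30864, Add(62, 1104)), -1)) = Mul(4422, Pow(Add(30864, 1166), -1)) = Mul(4422, Pow(32030, -1)) = Mul(4422, Rational(1, 32030)) = Rational(2211, 16015)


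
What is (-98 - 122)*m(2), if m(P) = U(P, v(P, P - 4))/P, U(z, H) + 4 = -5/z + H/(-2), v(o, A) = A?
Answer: 605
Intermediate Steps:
U(z, H) = -4 - 5/z - H/2 (U(z, H) = -4 + (-5/z + H/(-2)) = -4 + (-5/z + H*(-1/2)) = -4 + (-5/z - H/2) = -4 - 5/z - H/2)
m(P) = (-2 - 5/P - P/2)/P (m(P) = (-4 - 5/P - (P - 4)/2)/P = (-4 - 5/P - (-4 + P)/2)/P = (-4 - 5/P + (2 - P/2))/P = (-2 - 5/P - P/2)/P)
(-98 - 122)*m(2) = (-98 - 122)*((1/2)*(-10 - 1*2*(4 + 2))/2**2) = -110*(-10 - 1*2*6)/4 = -110*(-10 - 12)/4 = -110*(-22)/4 = -220*(-11/4) = 605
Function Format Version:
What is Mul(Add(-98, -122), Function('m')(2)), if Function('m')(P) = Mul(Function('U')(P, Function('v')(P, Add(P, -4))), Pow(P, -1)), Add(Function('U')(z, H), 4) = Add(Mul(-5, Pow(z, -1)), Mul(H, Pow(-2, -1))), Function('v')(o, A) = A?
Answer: 605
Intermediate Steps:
Function('U')(z, H) = Add(-4, Mul(-5, Pow(z, -1)), Mul(Rational(-1, 2), H)) (Function('U')(z, H) = Add(-4, Add(Mul(-5, Pow(z, -1)), Mul(H, Pow(-2, -1)))) = Add(-4, Add(Mul(-5, Pow(z, -1)), Mul(H, Rational(-1, 2)))) = Add(-4, Add(Mul(-5, Pow(z, -1)), Mul(Rational(-1, 2), H))) = Add(-4, Mul(-5, Pow(z, -1)), Mul(Rational(-1, 2), H)))
Function('m')(P) = Mul(Pow(P, -1), Add(-2, Mul(-5, Pow(P, -1)), Mul(Rational(-1, 2), P))) (Function('m')(P) = Mul(Add(-4, Mul(-5, Pow(P, -1)), Mul(Rational(-1, 2), Add(P, -4))), Pow(P, -1)) = Mul(Add(-4, Mul(-5, Pow(P, -1)), Mul(Rational(-1, 2), Add(-4, P))), Pow(P, -1)) = Mul(Add(-4, Mul(-5, Pow(P, -1)), Add(2, Mul(Rational(-1, 2), P))), Pow(P, -1)) = Mul(Add(-2, Mul(-5, Pow(P, -1)), Mul(Rational(-1, 2), P)), Pow(P, -1)) = Mul(Pow(P, -1), Add(-2, Mul(-5, Pow(P, -1)), Mul(Rational(-1, 2), P))))
Mul(Add(-98, -122), Function('m')(2)) = Mul(Add(-98, -122), Mul(Rational(1, 2), Pow(2, -2), Add(-10, Mul(-1, 2, Add(4, 2))))) = Mul(-220, Mul(Rational(1, 2), Rational(1, 4), Add(-10, Mul(-1, 2, 6)))) = Mul(-220, Mul(Rational(1, 2), Rational(1, 4), Add(-10, -12))) = Mul(-220, Mul(Rational(1, 2), Rational(1, 4), -22)) = Mul(-220, Rational(-11, 4)) = 605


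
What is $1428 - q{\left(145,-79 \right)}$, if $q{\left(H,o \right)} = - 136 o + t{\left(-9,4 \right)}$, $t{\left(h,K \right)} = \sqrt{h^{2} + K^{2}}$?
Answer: $-9316 - \sqrt{97} \approx -9325.8$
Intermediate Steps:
$t{\left(h,K \right)} = \sqrt{K^{2} + h^{2}}$
$q{\left(H,o \right)} = \sqrt{97} - 136 o$ ($q{\left(H,o \right)} = - 136 o + \sqrt{4^{2} + \left(-9\right)^{2}} = - 136 o + \sqrt{16 + 81} = - 136 o + \sqrt{97} = \sqrt{97} - 136 o$)
$1428 - q{\left(145,-79 \right)} = 1428 - \left(\sqrt{97} - -10744\right) = 1428 - \left(\sqrt{97} + 10744\right) = 1428 - \left(10744 + \sqrt{97}\right) = -9316 - \sqrt{97}$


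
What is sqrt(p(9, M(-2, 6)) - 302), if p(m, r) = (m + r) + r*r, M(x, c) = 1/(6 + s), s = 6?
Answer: I*sqrt(42179)/12 ≈ 17.115*I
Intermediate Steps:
M(x, c) = 1/12 (M(x, c) = 1/(6 + 6) = 1/12)
p(m, r) = m + r + r**2 (p(m, r) = (m + r) + r**2 = m + r + r**2)
sqrt(p(9, M(-2, 6)) - 302) = sqrt((9 + 1/12 + (1/12)**2) - 302) = sqrt((9 + 1/12 + 1/144) - 302) = sqrt(1309/144 - 302) = sqrt(-42179/144) = I*sqrt(42179)/12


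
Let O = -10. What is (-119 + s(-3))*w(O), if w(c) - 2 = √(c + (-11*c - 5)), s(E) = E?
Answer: -244 - 122*√95 ≈ -1433.1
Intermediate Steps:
w(c) = 2 + √(-5 - 10*c) (w(c) = 2 + √(c + (-11*c - 5)) = 2 + √(c + (-5 - 11*c)) = 2 + √(-5 - 10*c))
(-119 + s(-3))*w(O) = (-119 - 3)*(2 + √(-5 - 10*(-10))) = -122*(2 + √(-5 + 100)) = -122*(2 + √95) = -244 - 122*√95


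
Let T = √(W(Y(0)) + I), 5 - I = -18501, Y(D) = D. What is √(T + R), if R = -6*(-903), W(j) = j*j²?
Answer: √(5418 + √18506) ≈ 74.525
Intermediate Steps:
I = 18506 (I = 5 - 1*(-18501) = 5 + 18501 = 18506)
W(j) = j³
R = 5418
T = √18506 (T = √(0³ + 18506) = √(0 + 18506) = √18506 ≈ 136.04)
√(T + R) = √(√18506 + 5418) = √(5418 + √18506)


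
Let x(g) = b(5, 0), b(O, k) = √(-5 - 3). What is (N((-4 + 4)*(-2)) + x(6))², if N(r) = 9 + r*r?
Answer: 73 + 36*I*√2 ≈ 73.0 + 50.912*I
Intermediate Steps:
b(O, k) = 2*I*√2 (b(O, k) = √(-8) = 2*I*√2)
x(g) = 2*I*√2
N(r) = 9 + r²
(N((-4 + 4)*(-2)) + x(6))² = ((9 + ((-4 + 4)*(-2))²) + 2*I*√2)² = ((9 + (0*(-2))²) + 2*I*√2)² = ((9 + 0²) + 2*I*√2)² = ((9 + 0) + 2*I*√2)² = (9 + 2*I*√2)²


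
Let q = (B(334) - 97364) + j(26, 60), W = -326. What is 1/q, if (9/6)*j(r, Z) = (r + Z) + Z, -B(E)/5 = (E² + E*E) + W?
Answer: -3/3633590 ≈ -8.2563e-7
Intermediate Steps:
B(E) = 1630 - 10*E² (B(E) = -5*((E² + E*E) - 326) = -5*((E² + E²) - 326) = -5*(2*E² - 326) = -5*(-326 + 2*E²) = 1630 - 10*E²)
j(r, Z) = 2*r/3 + 4*Z/3 (j(r, Z) = 2*((r + Z) + Z)/3 = 2*((Z + r) + Z)/3 = 2*(r + 2*Z)/3 = 2*r/3 + 4*Z/3)
q = -3633590/3 (q = ((1630 - 10*334²) - 97364) + ((⅔)*26 + (4/3)*60) = ((1630 - 10*111556) - 97364) + (52/3 + 80) = ((1630 - 1115560) - 97364) + 292/3 = (-1113930 - 97364) + 292/3 = -1211294 + 292/3 = -3633590/3 ≈ -1.2112e+6)
1/q = 1/(-3633590/3) = -3/3633590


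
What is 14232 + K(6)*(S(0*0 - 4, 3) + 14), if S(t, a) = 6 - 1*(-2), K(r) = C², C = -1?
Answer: 14254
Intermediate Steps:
K(r) = 1 (K(r) = (-1)² = 1)
S(t, a) = 8 (S(t, a) = 6 + 2 = 8)
14232 + K(6)*(S(0*0 - 4, 3) + 14) = 14232 + 1*(8 + 14) = 14232 + 1*22 = 14232 + 22 = 14254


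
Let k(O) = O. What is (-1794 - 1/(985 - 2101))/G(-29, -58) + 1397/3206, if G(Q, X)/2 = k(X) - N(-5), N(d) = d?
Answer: 3292000865/189628488 ≈ 17.360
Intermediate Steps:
G(Q, X) = 10 + 2*X (G(Q, X) = 2*(X - 1*(-5)) = 2*(X + 5) = 2*(5 + X) = 10 + 2*X)
(-1794 - 1/(985 - 2101))/G(-29, -58) + 1397/3206 = (-1794 - 1/(985 - 2101))/(10 + 2*(-58)) + 1397/3206 = (-1794 - 1/(-1116))/(10 - 116) + 1397*(1/3206) = (-1794 - 1*(-1/1116))/(-106) + 1397/3206 = (-1794 + 1/1116)*(-1/106) + 1397/3206 = -2002103/1116*(-1/106) + 1397/3206 = 2002103/118296 + 1397/3206 = 3292000865/189628488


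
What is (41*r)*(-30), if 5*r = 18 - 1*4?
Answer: -3444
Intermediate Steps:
r = 14/5 (r = (18 - 1*4)/5 = (18 - 4)/5 = (⅕)*14 = 14/5 ≈ 2.8000)
(41*r)*(-30) = (41*(14/5))*(-30) = (574/5)*(-30) = -3444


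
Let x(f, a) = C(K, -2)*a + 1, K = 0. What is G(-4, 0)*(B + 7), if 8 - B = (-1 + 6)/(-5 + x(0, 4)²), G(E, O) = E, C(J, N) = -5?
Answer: -5335/89 ≈ -59.944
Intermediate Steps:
x(f, a) = 1 - 5*a (x(f, a) = -5*a + 1 = 1 - 5*a)
B = 2843/356 (B = 8 - (-1 + 6)/(-5 + (1 - 5*4)²) = 8 - 5/(-5 + (1 - 20)²) = 8 - 5/(-5 + (-19)²) = 8 - 5/(-5 + 361) = 8 - 5/356 = 2843/356 ≈ 7.9860)
G(-4, 0)*(B + 7) = -4*(2843/356 + 7) = -4*5335/356 = -5335/89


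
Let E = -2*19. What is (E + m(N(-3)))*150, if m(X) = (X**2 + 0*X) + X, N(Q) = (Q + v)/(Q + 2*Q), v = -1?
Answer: -151300/27 ≈ -5603.7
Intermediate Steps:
N(Q) = (-1 + Q)/(3*Q) (N(Q) = (Q - 1)/(Q + 2*Q) = (-1 + Q)/((3*Q)) = (-1 + Q)*(1/(3*Q)) = (-1 + Q)/(3*Q))
m(X) = X + X**2 (m(X) = (X**2 + 0) + X = X**2 + X = X + X**2)
E = -38
(E + m(N(-3)))*150 = (-38 + ((1/3)*(-1 - 3)/(-3))*(1 + (1/3)*(-1 - 3)/(-3)))*150 = (-38 + ((1/3)*(-1/3)*(-4))*(1 + (1/3)*(-1/3)*(-4)))*150 = (-38 + 4*(1 + 4/9)/9)*150 = (-38 + (4/9)*(13/9))*150 = (-38 + 52/81)*150 = -3026/81*150 = -151300/27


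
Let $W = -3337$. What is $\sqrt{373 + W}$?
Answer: $2 i \sqrt{741} \approx 54.443 i$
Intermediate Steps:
$\sqrt{373 + W} = \sqrt{373 - 3337} = \sqrt{-2964} = 2 i \sqrt{741}$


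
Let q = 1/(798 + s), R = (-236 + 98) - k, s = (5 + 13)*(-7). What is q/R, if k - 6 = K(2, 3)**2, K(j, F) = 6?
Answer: -1/120960 ≈ -8.2672e-6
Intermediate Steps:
k = 42 (k = 6 + 6**2 = 6 + 36 = 42)
s = -126 (s = 18*(-7) = -126)
R = -180 (R = (-236 + 98) - 1*42 = -138 - 42 = -180)
q = 1/672 (q = 1/(798 - 126) = 1/672 ≈ 0.0014881)
q/R = (1/672)/(-180) = (1/672)*(-1/180) = -1/120960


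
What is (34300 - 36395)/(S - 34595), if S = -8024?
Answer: 2095/42619 ≈ 0.049156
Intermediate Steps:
(34300 - 36395)/(S - 34595) = (34300 - 36395)/(-8024 - 34595) = -2095/(-42619) = -2095*(-1/42619) = 2095/42619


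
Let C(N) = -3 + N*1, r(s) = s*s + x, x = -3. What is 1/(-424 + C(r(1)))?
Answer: -1/429 ≈ -0.0023310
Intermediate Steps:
r(s) = -3 + s² (r(s) = s*s - 3 = s² - 3 = -3 + s²)
C(N) = -3 + N
1/(-424 + C(r(1))) = 1/(-424 + (-3 + (-3 + 1²))) = 1/(-424 + (-3 + (-3 + 1))) = 1/(-424 + (-3 - 2)) = 1/(-424 - 5) = 1/(-429) = -1/429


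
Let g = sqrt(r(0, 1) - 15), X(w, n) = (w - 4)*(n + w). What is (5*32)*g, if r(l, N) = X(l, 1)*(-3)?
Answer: 160*I*sqrt(3) ≈ 277.13*I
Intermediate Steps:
X(w, n) = (-4 + w)*(n + w)
r(l, N) = 12 - 3*l**2 + 9*l (r(l, N) = (l**2 - 4*1 - 4*l + 1*l)*(-3) = (l**2 - 4 - 4*l + l)*(-3) = (-4 + l**2 - 3*l)*(-3) = 12 - 3*l**2 + 9*l)
g = I*sqrt(3) (g = sqrt((12 - 3*0**2 + 9*0) - 15) = sqrt((12 - 3*0 + 0) - 15) = sqrt((12 + 0 + 0) - 15) = sqrt(12 - 15) = sqrt(-3) = I*sqrt(3) ≈ 1.732*I)
(5*32)*g = (5*32)*(I*sqrt(3)) = 160*(I*sqrt(3)) = 160*I*sqrt(3)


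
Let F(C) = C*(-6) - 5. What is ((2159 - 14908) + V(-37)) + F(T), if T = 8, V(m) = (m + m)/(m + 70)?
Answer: -422540/33 ≈ -12804.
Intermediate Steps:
V(m) = 2*m/(70 + m) (V(m) = (2*m)/(70 + m) = 2*m/(70 + m))
F(C) = -5 - 6*C (F(C) = -6*C - 5 = -5 - 6*C)
((2159 - 14908) + V(-37)) + F(T) = ((2159 - 14908) + 2*(-37)/(70 - 37)) + (-5 - 6*8) = (-12749 + 2*(-37)/33) + (-5 - 48) = (-12749 + 2*(-37)*(1/33)) - 53 = (-12749 - 74/33) - 53 = -420791/33 - 53 = -422540/33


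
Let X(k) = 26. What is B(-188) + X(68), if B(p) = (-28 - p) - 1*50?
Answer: 136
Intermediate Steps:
B(p) = -78 - p (B(p) = (-28 - p) - 50 = -78 - p)
B(-188) + X(68) = (-78 - 1*(-188)) + 26 = (-78 + 188) + 26 = 110 + 26 = 136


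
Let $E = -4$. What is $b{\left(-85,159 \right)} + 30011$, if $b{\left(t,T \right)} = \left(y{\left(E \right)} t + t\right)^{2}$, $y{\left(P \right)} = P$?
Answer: $95036$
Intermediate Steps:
$b{\left(t,T \right)} = 9 t^{2}$ ($b{\left(t,T \right)} = \left(- 4 t + t\right)^{2} = \left(- 3 t\right)^{2} = 9 t^{2}$)
$b{\left(-85,159 \right)} + 30011 = 9 \left(-85\right)^{2} + 30011 = 9 \cdot 7225 + 30011 = 65025 + 30011 = 95036$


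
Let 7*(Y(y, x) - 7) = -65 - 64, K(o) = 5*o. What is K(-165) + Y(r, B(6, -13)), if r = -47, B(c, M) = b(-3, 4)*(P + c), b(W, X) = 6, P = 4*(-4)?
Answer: -5855/7 ≈ -836.43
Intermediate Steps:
P = -16
B(c, M) = -96 + 6*c (B(c, M) = 6*(-16 + c) = -96 + 6*c)
Y(y, x) = -80/7 (Y(y, x) = 7 + (-65 - 64)/7 = 7 + (⅐)*(-129) = 7 - 129/7 = -80/7)
K(-165) + Y(r, B(6, -13)) = 5*(-165) - 80/7 = -825 - 80/7 = -5855/7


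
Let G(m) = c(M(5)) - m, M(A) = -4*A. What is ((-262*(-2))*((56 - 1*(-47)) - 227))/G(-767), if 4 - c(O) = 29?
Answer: -32488/371 ≈ -87.569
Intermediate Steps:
c(O) = -25 (c(O) = 4 - 1*29 = 4 - 29 = -25)
G(m) = -25 - m
((-262*(-2))*((56 - 1*(-47)) - 227))/G(-767) = ((-262*(-2))*((56 - 1*(-47)) - 227))/(-25 - 1*(-767)) = (524*((56 + 47) - 227))/(-25 + 767) = (524*(103 - 227))/742 = (524*(-124))*(1/742) = -64976*1/742 = -32488/371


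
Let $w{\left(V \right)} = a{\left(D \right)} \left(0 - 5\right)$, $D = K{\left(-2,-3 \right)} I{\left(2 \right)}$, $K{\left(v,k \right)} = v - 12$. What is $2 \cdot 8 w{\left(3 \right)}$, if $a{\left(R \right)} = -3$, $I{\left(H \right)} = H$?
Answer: $240$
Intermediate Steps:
$K{\left(v,k \right)} = -12 + v$ ($K{\left(v,k \right)} = v - 12 = -12 + v$)
$D = -28$ ($D = \left(-12 - 2\right) 2 = \left(-14\right) 2 = -28$)
$w{\left(V \right)} = 15$ ($w{\left(V \right)} = - 3 \left(0 - 5\right) = \left(-3\right) \left(-5\right) = 15$)
$2 \cdot 8 w{\left(3 \right)} = 2 \cdot 8 \cdot 15 = 16 \cdot 15 = 240$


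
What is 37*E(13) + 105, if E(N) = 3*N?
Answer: 1548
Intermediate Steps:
37*E(13) + 105 = 37*(3*13) + 105 = 37*39 + 105 = 1443 + 105 = 1548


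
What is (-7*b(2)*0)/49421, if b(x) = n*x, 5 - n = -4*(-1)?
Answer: 0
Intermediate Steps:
n = 1 (n = 5 - (-4)*(-1) = 5 - 1*4 = 5 - 4 = 1)
b(x) = x (b(x) = 1*x = x)
(-7*b(2)*0)/49421 = (-7*2*0)/49421 = -14*0*(1/49421) = 0*(1/49421) = 0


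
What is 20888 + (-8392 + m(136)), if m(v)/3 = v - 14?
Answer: 12862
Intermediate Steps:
m(v) = -42 + 3*v (m(v) = 3*(v - 14) = 3*(-14 + v) = -42 + 3*v)
20888 + (-8392 + m(136)) = 20888 + (-8392 + (-42 + 3*136)) = 20888 + (-8392 + (-42 + 408)) = 20888 + (-8392 + 366) = 20888 - 8026 = 12862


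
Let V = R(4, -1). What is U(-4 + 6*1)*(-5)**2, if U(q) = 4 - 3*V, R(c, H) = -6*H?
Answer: -350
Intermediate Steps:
R(c, H) = -6*H
V = 6 (V = -6*(-1) = 6)
U(q) = -14 (U(q) = 4 - 3*6 = 4 - 18 = -14)
U(-4 + 6*1)*(-5)**2 = -14*(-5)**2 = -14*25 = -350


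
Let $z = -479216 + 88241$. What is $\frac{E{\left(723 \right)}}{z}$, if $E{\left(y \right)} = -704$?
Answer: $\frac{704}{390975} \approx 0.0018006$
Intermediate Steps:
$z = -390975$
$\frac{E{\left(723 \right)}}{z} = - \frac{704}{-390975} = \left(-704\right) \left(- \frac{1}{390975}\right) = \frac{704}{390975}$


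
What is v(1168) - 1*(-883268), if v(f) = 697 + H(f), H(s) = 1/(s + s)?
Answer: 2064942241/2336 ≈ 8.8397e+5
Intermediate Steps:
H(s) = 1/(2*s)
v(f) = 697 + 1/(2*f)
v(1168) - 1*(-883268) = (697 + (½)/1168) - 1*(-883268) = (697 + (½)*(1/1168)) + 883268 = (697 + 1/2336) + 883268 = 1628193/2336 + 883268 = 2064942241/2336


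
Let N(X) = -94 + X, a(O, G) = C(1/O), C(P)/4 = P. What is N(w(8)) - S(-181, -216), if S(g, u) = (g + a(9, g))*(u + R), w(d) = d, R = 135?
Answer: -14711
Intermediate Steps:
C(P) = 4*P
a(O, G) = 4/O
S(g, u) = (135 + u)*(4/9 + g) (S(g, u) = (g + 4/9)*(u + 135) = (g + 4*(1/9))*(135 + u) = (g + 4/9)*(135 + u) = (4/9 + g)*(135 + u) = (135 + u)*(4/9 + g))
N(w(8)) - S(-181, -216) = (-94 + 8) - (60 + 135*(-181) + (4/9)*(-216) - 181*(-216)) = -86 - (60 - 24435 - 96 + 39096) = -86 - 1*14625 = -86 - 14625 = -14711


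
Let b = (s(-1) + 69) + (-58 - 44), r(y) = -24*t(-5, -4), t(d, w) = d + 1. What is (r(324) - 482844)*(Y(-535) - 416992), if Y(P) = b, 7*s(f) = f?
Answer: 201318053664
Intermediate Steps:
s(f) = f/7
t(d, w) = 1 + d
r(y) = 96 (r(y) = -24*(1 - 5) = -24*(-4) = 96)
b = -232/7 (b = ((1/7)*(-1) + 69) + (-58 - 44) = (-1/7 + 69) - 102 = 482/7 - 102 = -232/7 ≈ -33.143)
Y(P) = -232/7
(r(324) - 482844)*(Y(-535) - 416992) = (96 - 482844)*(-232/7 - 416992) = -482748*(-2919176/7) = 201318053664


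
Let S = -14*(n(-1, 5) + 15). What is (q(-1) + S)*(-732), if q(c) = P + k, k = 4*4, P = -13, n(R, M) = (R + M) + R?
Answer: 182268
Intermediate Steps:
n(R, M) = M + 2*R (n(R, M) = (M + R) + R = M + 2*R)
k = 16
q(c) = 3 (q(c) = -13 + 16 = 3)
S = -252 (S = -14*((5 + 2*(-1)) + 15) = -14*((5 - 2) + 15) = -14*(3 + 15) = -14*18 = -252)
(q(-1) + S)*(-732) = (3 - 252)*(-732) = -249*(-732) = 182268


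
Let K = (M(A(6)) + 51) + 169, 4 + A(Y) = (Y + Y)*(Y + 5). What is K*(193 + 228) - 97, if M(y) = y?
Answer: 146411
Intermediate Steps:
A(Y) = -4 + 2*Y*(5 + Y) (A(Y) = -4 + (Y + Y)*(Y + 5) = -4 + (2*Y)*(5 + Y) = -4 + 2*Y*(5 + Y))
K = 348 (K = ((-4 + 2*6² + 10*6) + 51) + 169 = ((-4 + 2*36 + 60) + 51) + 169 = ((-4 + 72 + 60) + 51) + 169 = (128 + 51) + 169 = 179 + 169 = 348)
K*(193 + 228) - 97 = 348*(193 + 228) - 97 = 348*421 - 97 = 146508 - 97 = 146411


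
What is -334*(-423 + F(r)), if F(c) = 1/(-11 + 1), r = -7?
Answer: 706577/5 ≈ 1.4132e+5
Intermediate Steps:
F(c) = -⅒ (F(c) = 1/(-10) = -⅒)
-334*(-423 + F(r)) = -334*(-423 - ⅒) = -334*(-4231/10) = 706577/5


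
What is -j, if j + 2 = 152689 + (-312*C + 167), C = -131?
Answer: -193726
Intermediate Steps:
j = 193726 (j = -2 + (152689 + (-312*(-131) + 167)) = -2 + (152689 + (40872 + 167)) = -2 + (152689 + 41039) = -2 + 193728 = 193726)
-j = -1*193726 = -193726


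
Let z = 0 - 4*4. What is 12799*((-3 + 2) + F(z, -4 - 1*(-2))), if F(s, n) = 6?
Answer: 63995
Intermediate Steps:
z = -16 (z = 0 - 16 = -16)
12799*((-3 + 2) + F(z, -4 - 1*(-2))) = 12799*((-3 + 2) + 6) = 12799*(-1 + 6) = 12799*5 = 63995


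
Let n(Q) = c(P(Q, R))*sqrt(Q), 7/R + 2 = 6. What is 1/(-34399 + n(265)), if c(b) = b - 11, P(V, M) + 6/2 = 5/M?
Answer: -1685551/57979656589 + 546*sqrt(265)/57979656589 ≈ -2.8918e-5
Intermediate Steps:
R = 7/4 (R = 7/(-2 + 6) = 7/4 ≈ 1.7500)
P(V, M) = -3 + 5/M
c(b) = -11 + b
n(Q) = -78*sqrt(Q)/7 (n(Q) = (-11 + (-3 + 5/(7/4)))*sqrt(Q) = (-11 + (-3 + 5*(4/7)))*sqrt(Q) = (-11 + (-3 + 20/7))*sqrt(Q) = (-11 - 1/7)*sqrt(Q) = -78*sqrt(Q)/7)
1/(-34399 + n(265)) = 1/(-34399 - 78*sqrt(265)/7)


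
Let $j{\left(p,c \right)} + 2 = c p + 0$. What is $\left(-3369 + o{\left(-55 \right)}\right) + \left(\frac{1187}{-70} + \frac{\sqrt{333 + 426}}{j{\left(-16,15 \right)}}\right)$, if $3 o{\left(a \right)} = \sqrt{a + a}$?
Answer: $- \frac{237017}{70} - \frac{\sqrt{759}}{242} + \frac{i \sqrt{110}}{3} \approx -3386.1 + 3.496 i$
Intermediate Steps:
$j{\left(p,c \right)} = -2 + c p$ ($j{\left(p,c \right)} = -2 + \left(c p + 0\right) = -2 + c p$)
$o{\left(a \right)} = \frac{\sqrt{2} \sqrt{a}}{3}$ ($o{\left(a \right)} = \frac{\sqrt{a + a}}{3} = \frac{\sqrt{2 a}}{3} = \frac{\sqrt{2} \sqrt{a}}{3}$)
$\left(-3369 + o{\left(-55 \right)}\right) + \left(\frac{1187}{-70} + \frac{\sqrt{333 + 426}}{j{\left(-16,15 \right)}}\right) = \left(-3369 + \frac{\sqrt{2} \sqrt{-55}}{3}\right) + \left(\frac{1187}{-70} + \frac{\sqrt{333 + 426}}{-2 + 15 \left(-16\right)}\right) = \left(-3369 + \frac{\sqrt{2} i \sqrt{55}}{3}\right) + \left(1187 \left(- \frac{1}{70}\right) + \frac{\sqrt{759}}{-2 - 240}\right) = \left(-3369 + \frac{i \sqrt{110}}{3}\right) - \left(\frac{1187}{70} - \frac{\sqrt{759}}{-242}\right) = \left(-3369 + \frac{i \sqrt{110}}{3}\right) - \left(\frac{1187}{70} - \sqrt{759} \left(- \frac{1}{242}\right)\right) = \left(-3369 + \frac{i \sqrt{110}}{3}\right) - \left(\frac{1187}{70} + \frac{\sqrt{759}}{242}\right) = - \frac{237017}{70} - \frac{\sqrt{759}}{242} + \frac{i \sqrt{110}}{3}$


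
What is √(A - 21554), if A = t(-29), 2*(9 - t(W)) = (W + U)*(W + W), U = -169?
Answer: I*√27287 ≈ 165.19*I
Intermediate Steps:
t(W) = 9 - W*(-169 + W) (t(W) = 9 - (W - 169)*(W + W)/2 = 9 - (-169 + W)*2*W/2 = 9 - W*(-169 + W))
A = -5733 (A = 9 - 1*(-29)² + 169*(-29) = 9 - 1*841 - 4901 = 9 - 841 - 4901 = -5733)
√(A - 21554) = √(-5733 - 21554) = √(-27287) = I*√27287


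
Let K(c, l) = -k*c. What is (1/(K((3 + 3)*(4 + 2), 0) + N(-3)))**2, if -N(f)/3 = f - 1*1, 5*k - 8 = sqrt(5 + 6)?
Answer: 2875/2471184 - 475*sqrt(11)/1647456 ≈ 0.00020715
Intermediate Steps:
k = 8/5 + sqrt(11)/5 (k = 8/5 + sqrt(5 + 6)/5 = 8/5 + sqrt(11)/5 ≈ 2.2633)
K(c, l) = -c*(8/5 + sqrt(11)/5) (K(c, l) = -(8/5 + sqrt(11)/5)*c = -c*(8/5 + sqrt(11)/5))
N(f) = 3 - 3*f (N(f) = -3*(f - 1*1) = -3*(f - 1) = -3*(-1 + f) = 3 - 3*f)
(1/(K((3 + 3)*(4 + 2), 0) + N(-3)))**2 = (1/(-(3 + 3)*(4 + 2)*(8 + sqrt(11))/5 + (3 - 3*(-3))))**2 = (1/(-6*6*(8 + sqrt(11))/5 + (3 + 9)))**2 = (1/(-1/5*36*(8 + sqrt(11)) + 12))**2 = (1/((-288/5 - 36*sqrt(11)/5) + 12))**2 = (1/(-228/5 - 36*sqrt(11)/5))**2 = (-228/5 - 36*sqrt(11)/5)**(-2)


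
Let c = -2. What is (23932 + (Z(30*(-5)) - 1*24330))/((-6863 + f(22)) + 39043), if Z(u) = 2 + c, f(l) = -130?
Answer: -199/16025 ≈ -0.012418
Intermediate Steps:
Z(u) = 0 (Z(u) = 2 - 2 = 0)
(23932 + (Z(30*(-5)) - 1*24330))/((-6863 + f(22)) + 39043) = (23932 + (0 - 1*24330))/((-6863 - 130) + 39043) = (23932 + (0 - 24330))/(-6993 + 39043) = (23932 - 24330)/32050 = -398*1/32050 = -199/16025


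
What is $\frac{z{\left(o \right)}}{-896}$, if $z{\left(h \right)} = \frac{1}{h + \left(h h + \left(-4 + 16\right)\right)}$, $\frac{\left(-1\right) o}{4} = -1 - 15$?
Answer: $- \frac{1}{3738112} \approx -2.6751 \cdot 10^{-7}$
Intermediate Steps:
$o = 64$ ($o = - 4 \left(-1 - 15\right) = \left(-4\right) \left(-16\right) = 64$)
$z{\left(h \right)} = \frac{1}{12 + h + h^{2}}$ ($z{\left(h \right)} = \frac{1}{h + \left(h^{2} + 12\right)} = \frac{1}{h + \left(12 + h^{2}\right)} = \frac{1}{12 + h + h^{2}}$)
$\frac{z{\left(o \right)}}{-896} = \frac{1}{\left(12 + 64 + 64^{2}\right) \left(-896\right)} = \frac{1}{12 + 64 + 4096} \left(- \frac{1}{896}\right) = \frac{1}{4172} \left(- \frac{1}{896}\right) = - \frac{1}{3738112}$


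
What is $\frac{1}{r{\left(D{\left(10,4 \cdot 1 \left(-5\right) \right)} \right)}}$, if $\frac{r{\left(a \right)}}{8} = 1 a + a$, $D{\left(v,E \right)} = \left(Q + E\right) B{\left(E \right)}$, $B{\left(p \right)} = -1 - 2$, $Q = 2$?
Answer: $\frac{1}{864} \approx 0.0011574$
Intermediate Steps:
$B{\left(p \right)} = -3$ ($B{\left(p \right)} = -1 - 2 = -3$)
$D{\left(v,E \right)} = -6 - 3 E$ ($D{\left(v,E \right)} = \left(2 + E\right) \left(-3\right) = -6 - 3 E$)
$r{\left(a \right)} = 16 a$ ($r{\left(a \right)} = 8 \left(1 a + a\right) = 8 \left(a + a\right) = 8 \cdot 2 a = 16 a$)
$\frac{1}{r{\left(D{\left(10,4 \cdot 1 \left(-5\right) \right)} \right)}} = \frac{1}{16 \left(-6 - 3 \cdot 4 \cdot 1 \left(-5\right)\right)} = \frac{1}{16 \left(-6 - 3 \cdot 4 \left(-5\right)\right)} = \frac{1}{16 \left(-6 - -60\right)} = \frac{1}{16 \left(-6 + 60\right)} = \frac{1}{16 \cdot 54} = \frac{1}{864}$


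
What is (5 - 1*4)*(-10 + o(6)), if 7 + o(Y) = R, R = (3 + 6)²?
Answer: 64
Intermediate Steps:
R = 81 (R = 9² = 81)
o(Y) = 74 (o(Y) = -7 + 81 = 74)
(5 - 1*4)*(-10 + o(6)) = (5 - 1*4)*(-10 + 74) = (5 - 4)*64 = 1*64 = 64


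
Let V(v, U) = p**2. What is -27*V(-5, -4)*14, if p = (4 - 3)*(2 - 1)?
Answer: -378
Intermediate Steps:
p = 1 (p = 1*1 = 1)
V(v, U) = 1 (V(v, U) = 1**2 = 1)
-27*V(-5, -4)*14 = -27*1*14 = -27*14 = -378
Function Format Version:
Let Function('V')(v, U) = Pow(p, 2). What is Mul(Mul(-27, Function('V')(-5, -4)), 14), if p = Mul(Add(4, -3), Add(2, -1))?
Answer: -378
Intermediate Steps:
p = 1 (p = Mul(1, 1) = 1)
Function('V')(v, U) = 1 (Function('V')(v, U) = Pow(1, 2) = 1)
Mul(Mul(-27, Function('V')(-5, -4)), 14) = Mul(Mul(-27, 1), 14) = Mul(-27, 14) = -378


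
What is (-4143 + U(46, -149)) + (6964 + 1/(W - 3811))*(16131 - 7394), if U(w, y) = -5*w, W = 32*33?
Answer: 167614452988/2755 ≈ 6.0840e+7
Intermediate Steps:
W = 1056
(-4143 + U(46, -149)) + (6964 + 1/(W - 3811))*(16131 - 7394) = (-4143 - 5*46) + (6964 + 1/(1056 - 3811))*(16131 - 7394) = (-4143 - 230) + (6964 + 1/(-2755))*8737 = -4373 + (6964 - 1/2755)*8737 = -4373 + (19185819/2755)*8737 = -4373 + 167626500603/2755 = 167614452988/2755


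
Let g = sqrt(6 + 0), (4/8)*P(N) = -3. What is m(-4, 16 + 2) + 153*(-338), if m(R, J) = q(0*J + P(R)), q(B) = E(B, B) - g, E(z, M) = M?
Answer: -51720 - sqrt(6) ≈ -51722.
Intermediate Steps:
P(N) = -6 (P(N) = 2*(-3) = -6)
g = sqrt(6) ≈ 2.4495
q(B) = B - sqrt(6)
m(R, J) = -6 - sqrt(6) (m(R, J) = (0*J - 6) - sqrt(6) = (0 - 6) - sqrt(6) = -6 - sqrt(6))
m(-4, 16 + 2) + 153*(-338) = (-6 - sqrt(6)) + 153*(-338) = (-6 - sqrt(6)) - 51714 = -51720 - sqrt(6)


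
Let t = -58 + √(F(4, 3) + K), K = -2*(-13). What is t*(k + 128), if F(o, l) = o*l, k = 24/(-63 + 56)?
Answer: -50576/7 + 872*√38/7 ≈ -6457.2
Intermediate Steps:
k = -24/7 (k = 24/(-7) = 24*(-⅐) = -24/7 ≈ -3.4286)
F(o, l) = l*o
K = 26
t = -58 + √38 (t = -58 + √(3*4 + 26) = -58 + √(12 + 26) = -58 + √38 ≈ -51.836)
t*(k + 128) = (-58 + √38)*(-24/7 + 128) = (-58 + √38)*(872/7) = -50576/7 + 872*√38/7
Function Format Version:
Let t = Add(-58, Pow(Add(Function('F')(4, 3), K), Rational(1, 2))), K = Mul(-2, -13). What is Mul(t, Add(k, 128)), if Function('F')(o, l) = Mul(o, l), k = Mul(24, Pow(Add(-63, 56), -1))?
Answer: Add(Rational(-50576, 7), Mul(Rational(872, 7), Pow(38, Rational(1, 2)))) ≈ -6457.2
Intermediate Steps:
k = Rational(-24, 7) (k = Mul(24, Pow(-7, -1)) = Mul(24, Rational(-1, 7)) = Rational(-24, 7) ≈ -3.4286)
Function('F')(o, l) = Mul(l, o)
K = 26
t = Add(-58, Pow(38, Rational(1, 2))) (t = Add(-58, Pow(Add(Mul(3, 4), 26), Rational(1, 2))) = Add(-58, Pow(Add(12, 26), Rational(1, 2))) = Add(-58, Pow(38, Rational(1, 2))) ≈ -51.836)
Mul(t, Add(k, 128)) = Mul(Add(-58, Pow(38, Rational(1, 2))), Add(Rational(-24, 7), 128)) = Mul(Add(-58, Pow(38, Rational(1, 2))), Rational(872, 7)) = Add(Rational(-50576, 7), Mul(Rational(872, 7), Pow(38, Rational(1, 2))))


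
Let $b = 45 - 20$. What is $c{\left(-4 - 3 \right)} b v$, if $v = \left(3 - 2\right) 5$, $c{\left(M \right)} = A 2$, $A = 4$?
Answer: $1000$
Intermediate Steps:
$c{\left(M \right)} = 8$ ($c{\left(M \right)} = 4 \cdot 2 = 8$)
$v = 5$ ($v = 1 \cdot 5 = 5$)
$b = 25$
$c{\left(-4 - 3 \right)} b v = 8 \cdot 25 \cdot 5 = 200 \cdot 5 = 1000$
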